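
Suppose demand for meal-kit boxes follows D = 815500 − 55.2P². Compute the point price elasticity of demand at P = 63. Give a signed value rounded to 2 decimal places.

-0.73

dD/dP = −2·55.2·P = -6955.2. At P = 63, D = 596411.2.
Ed = (dD/dP)·(P/D) = (-6955.2) × (63/596411.2) = -0.7346…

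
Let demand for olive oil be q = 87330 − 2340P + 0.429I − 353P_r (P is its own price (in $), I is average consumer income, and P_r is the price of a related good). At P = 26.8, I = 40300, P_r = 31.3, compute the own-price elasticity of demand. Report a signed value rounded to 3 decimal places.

At the given values, q = 87330 − 2340(26.8) + 0.429(40300) − 353(31.3) = 30857.8.
∂q/∂P = −2340.
E = (-2340) × (26.8/30857.8) = -2.03229…

-2.032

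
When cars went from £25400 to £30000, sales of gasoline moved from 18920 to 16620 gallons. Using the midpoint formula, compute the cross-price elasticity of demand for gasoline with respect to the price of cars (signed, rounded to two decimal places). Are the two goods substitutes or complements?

-0.78; complements

%ΔQ_{gasoline} = (16620 − 18920)/avg = -2300/17770 = -0.129431…
%ΔP_{cars} = (30000 − 25400)/avg = 4600/27700 = 0.166064…
E_cross = (-2300/17770) / (4600/27700) = -0.7794…
E_cross < 0 ⇒ the goods are complements.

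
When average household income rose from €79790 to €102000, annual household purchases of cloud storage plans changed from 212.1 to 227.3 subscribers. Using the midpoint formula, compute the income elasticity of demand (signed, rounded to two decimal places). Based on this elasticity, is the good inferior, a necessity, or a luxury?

%ΔQ = (227.3 − 212.1)/[( 212.1 + 227.3)/2] = 15.2/219.7 = 0.069185…
%ΔIncome = (102000 − 79790)/[( 79790 + 102000)/2] = 22210/90895 = 0.244347…
E_income = (15.2/219.7) / (22210/90895) = 0.2831…
0 < E_income < 1 ⇒ normal good, necessity.

0.28; necessity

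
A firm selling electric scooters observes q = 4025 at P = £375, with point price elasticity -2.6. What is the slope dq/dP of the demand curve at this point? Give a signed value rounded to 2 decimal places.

Ed = (dq/dP)·(P/q) ⇒ dq/dP = Ed·q/P = (-2.6)·4025/375 = -27.9066…

-27.91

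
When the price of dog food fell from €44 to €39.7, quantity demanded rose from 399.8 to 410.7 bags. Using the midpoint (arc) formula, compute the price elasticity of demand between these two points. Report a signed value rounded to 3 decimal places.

%ΔQ = (410.7 − 399.8) / [(399.8 + 410.7)/2] = 10.9/405.25 = 0.026896…
%ΔP = (39.7 − 44) / [(44 + 39.7)/2] = -4.3/41.85 = -0.102747…
Arc Ed = %ΔQ / %ΔP = (10.9/405.25) / (-4.3/41.85) = -0.26177…

-0.262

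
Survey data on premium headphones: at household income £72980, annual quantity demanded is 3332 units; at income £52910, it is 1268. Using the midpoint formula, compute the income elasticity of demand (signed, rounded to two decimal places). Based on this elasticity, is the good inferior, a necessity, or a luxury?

%ΔQ = (1268 − 3332)/[( 3332 + 1268)/2] = -2064/2300 = -0.897391…
%ΔIncome = (52910 − 72980)/[( 72980 + 52910)/2] = -20070/62945 = -0.318849…
E_income = (-2064/2300) / (-20070/62945) = 2.8144…
E_income > 1 ⇒ normal good, luxury.

2.81; luxury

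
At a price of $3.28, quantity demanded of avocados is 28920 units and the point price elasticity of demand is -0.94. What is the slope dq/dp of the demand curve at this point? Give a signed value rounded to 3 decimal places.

Ed = (dq/dp)·(p/q) ⇒ dq/dp = Ed·q/p = (-0.94)·28920/3.28 = -8288.04878…

-8288.049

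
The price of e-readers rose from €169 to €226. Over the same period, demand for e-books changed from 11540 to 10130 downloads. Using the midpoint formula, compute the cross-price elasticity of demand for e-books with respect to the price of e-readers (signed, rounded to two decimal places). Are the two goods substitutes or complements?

%ΔQ_{e-books} = (10130 − 11540)/avg = -1410/10835 = -0.130133…
%ΔP_{e-readers} = (226 − 169)/avg = 57/197.5 = 0.288607…
E_cross = (-1410/10835) / (57/197.5) = -0.4509…
E_cross < 0 ⇒ the goods are complements.

-0.45; complements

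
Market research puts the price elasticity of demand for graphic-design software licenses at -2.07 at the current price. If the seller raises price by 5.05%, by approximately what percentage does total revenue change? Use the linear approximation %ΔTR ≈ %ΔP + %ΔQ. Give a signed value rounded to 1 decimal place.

%ΔQ ≈ Ed × %ΔP = (-2.07) × (+5.05%) = -10.4535%
%ΔTR ≈ %ΔP + %ΔQ = (+5.05%) + (-10.4535%) = -5.4035%

-5.4%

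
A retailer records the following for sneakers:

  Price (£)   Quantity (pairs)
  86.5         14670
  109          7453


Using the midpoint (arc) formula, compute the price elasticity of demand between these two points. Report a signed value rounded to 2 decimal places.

%ΔQ = (7453 − 14670) / [(14670 + 7453)/2] = -7217/11061.5 = -0.652443…
%ΔP = (109 − 86.5) / [(86.5 + 109)/2] = 22.5/97.75 = 0.230179…
Arc Ed = %ΔQ / %ΔP = (-7217/11061.5) / (22.5/97.75) = -2.8345…

-2.83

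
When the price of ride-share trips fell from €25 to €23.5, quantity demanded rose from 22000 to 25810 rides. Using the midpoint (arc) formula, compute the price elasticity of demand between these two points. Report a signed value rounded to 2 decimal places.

%ΔQ = (25810 − 22000) / [(22000 + 25810)/2] = 3810/23905 = 0.159380…
%ΔP = (23.5 − 25) / [(25 + 23.5)/2] = -1.5/24.25 = -0.061855…
Arc Ed = %ΔQ / %ΔP = (3810/23905) / (-1.5/24.25) = -2.5766…

-2.58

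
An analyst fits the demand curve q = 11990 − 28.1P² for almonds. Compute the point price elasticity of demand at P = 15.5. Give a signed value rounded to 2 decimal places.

dq/dP = −2·28.1·P = -871.1. At P = 15.5, q = 5238.975.
Ed = (dq/dP)·(P/q) = (-871.1) × (15.5/5238.975) = -2.5772…

-2.58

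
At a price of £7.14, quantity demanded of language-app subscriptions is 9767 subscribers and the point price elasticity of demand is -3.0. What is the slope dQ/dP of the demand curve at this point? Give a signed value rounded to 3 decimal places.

Ed = (dQ/dP)·(P/Q) ⇒ dQ/dP = Ed·Q/P = (-3.0)·9767/7.14 = -4103.78151…

-4103.782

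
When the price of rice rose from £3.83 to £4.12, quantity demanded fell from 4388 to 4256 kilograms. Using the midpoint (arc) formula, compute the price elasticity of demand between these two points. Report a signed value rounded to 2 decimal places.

-0.42

%ΔQ = (4256 − 4388) / [(4388 + 4256)/2] = -132/4322 = -0.030541…
%ΔP = (4.12 − 3.83) / [(3.83 + 4.12)/2] = 0.29/3.975 = 0.072955…
Arc Ed = %ΔQ / %ΔP = (-132/4322) / (0.29/3.975) = -0.4186…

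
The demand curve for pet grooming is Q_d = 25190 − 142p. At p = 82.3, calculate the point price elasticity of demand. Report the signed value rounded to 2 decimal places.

dQ_d/dp = −142. At p = 82.3, Q_d = 25190 − 142(82.3) = 13503.4.
Ed = (dQ_d/dp)·(p/Q_d) = −142 × (82.3/13503.4) = -0.8654…

-0.87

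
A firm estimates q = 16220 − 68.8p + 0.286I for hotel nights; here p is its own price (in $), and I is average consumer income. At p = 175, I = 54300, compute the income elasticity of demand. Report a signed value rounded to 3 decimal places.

0.788

At the given values, q = 16220 − 68.8(175) + 0.286(54300) = 19709.8.
∂q/∂I = 0.286.
E = (0.286) × (54300/19709.8) = 0.78792…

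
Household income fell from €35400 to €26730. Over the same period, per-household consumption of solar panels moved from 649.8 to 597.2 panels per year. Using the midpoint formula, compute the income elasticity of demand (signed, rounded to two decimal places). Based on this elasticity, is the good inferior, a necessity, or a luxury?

%ΔQ = (597.2 − 649.8)/[( 649.8 + 597.2)/2] = -52.6/623.5 = -0.084362…
%ΔIncome = (26730 − 35400)/[( 35400 + 26730)/2] = -8670/31065 = -0.279092…
E_income = (-52.6/623.5) / (-8670/31065) = 0.3022…
0 < E_income < 1 ⇒ normal good, necessity.

0.30; necessity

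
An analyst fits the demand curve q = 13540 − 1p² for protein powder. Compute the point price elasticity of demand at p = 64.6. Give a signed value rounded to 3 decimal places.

-0.891

dq/dp = −2·1·p = -129.2. At p = 64.6, q = 9366.84.
Ed = (dq/dp)·(p/q) = (-129.2) × (64.6/9366.84) = -0.89104…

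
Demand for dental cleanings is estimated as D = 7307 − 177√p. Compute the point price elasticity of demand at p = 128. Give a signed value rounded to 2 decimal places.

dD/dp = −177/(2√p) = -7.82237. At p = 128, D = 5304.47.
Ed = (dD/dp)·(p/D) = (-7.82237) × (128/5304.47) = -0.1887…

-0.19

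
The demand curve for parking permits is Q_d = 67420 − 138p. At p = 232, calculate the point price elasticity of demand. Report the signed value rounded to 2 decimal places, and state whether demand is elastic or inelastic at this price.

dQ_d/dp = −138. At p = 232, Q_d = 67420 − 138(232) = 35404.
Ed = (dQ_d/dp)·(p/Q_d) = −138 × (232/35404) = -0.9043…
|Ed| = 0.90 < 1, so demand is inelastic.

-0.90; inelastic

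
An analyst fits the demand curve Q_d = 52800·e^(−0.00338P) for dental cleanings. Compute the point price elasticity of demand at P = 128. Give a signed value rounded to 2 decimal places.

-0.43

dQ_d/dP = −0.00338·Q_d = -115.786. At P = 128, Q_d = 34256.3.
Ed = (dQ_d/dP)·(P/Q_d) = (-115.786) × (128/34256.3) = -0.4326…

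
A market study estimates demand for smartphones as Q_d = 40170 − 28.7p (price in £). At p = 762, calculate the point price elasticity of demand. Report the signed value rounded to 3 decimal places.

dQ_d/dp = −28.7. At p = 762, Q_d = 40170 − 28.7(762) = 18300.6.
Ed = (dQ_d/dp)·(p/Q_d) = −28.7 × (762/18300.6) = -1.19500…

-1.195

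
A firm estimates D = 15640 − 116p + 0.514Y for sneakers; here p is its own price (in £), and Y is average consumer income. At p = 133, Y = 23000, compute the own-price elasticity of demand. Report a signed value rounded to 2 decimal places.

At the given values, D = 15640 − 116(133) + 0.514(23000) = 12034.
∂D/∂p = −116.
E = (-116) × (133/12034) = -1.2820…

-1.28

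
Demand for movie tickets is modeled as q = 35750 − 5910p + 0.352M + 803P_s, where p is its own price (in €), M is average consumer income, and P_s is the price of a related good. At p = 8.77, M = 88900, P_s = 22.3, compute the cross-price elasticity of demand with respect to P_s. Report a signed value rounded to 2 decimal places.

At the given values, q = 35750 − 5910(8.77) + 0.352(88900) + 803(22.3) = 33119.
∂q/∂P_s = 803.
E = (803) × (22.3/33119) = 0.5406…

0.54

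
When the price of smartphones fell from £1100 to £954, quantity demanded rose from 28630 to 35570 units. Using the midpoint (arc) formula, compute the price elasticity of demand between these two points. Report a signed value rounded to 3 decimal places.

%ΔQ = (35570 − 28630) / [(28630 + 35570)/2] = 6940/32100 = 0.216199…
%ΔP = (954 − 1100) / [(1100 + 954)/2] = -146/1027 = -0.142161…
Arc Ed = %ΔQ / %ΔP = (6940/32100) / (-146/1027) = -1.52079…

-1.521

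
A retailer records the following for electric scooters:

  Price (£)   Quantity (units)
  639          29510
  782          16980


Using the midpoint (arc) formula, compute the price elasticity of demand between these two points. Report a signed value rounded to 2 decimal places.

-2.68

%ΔQ = (16980 − 29510) / [(29510 + 16980)/2] = -12530/23245 = -0.539040…
%ΔP = (782 − 639) / [(639 + 782)/2] = 143/710.5 = 0.201266…
Arc Ed = %ΔQ / %ΔP = (-12530/23245) / (143/710.5) = -2.6782…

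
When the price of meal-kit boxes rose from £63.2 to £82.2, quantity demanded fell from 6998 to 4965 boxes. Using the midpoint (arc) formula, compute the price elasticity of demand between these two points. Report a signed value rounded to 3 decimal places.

%ΔQ = (4965 − 6998) / [(6998 + 4965)/2] = -2033/5981.5 = -0.339881…
%ΔP = (82.2 − 63.2) / [(63.2 + 82.2)/2] = 19/72.7 = 0.261348…
Arc Ed = %ΔQ / %ΔP = (-2033/5981.5) / (19/72.7) = -1.30049…

-1.300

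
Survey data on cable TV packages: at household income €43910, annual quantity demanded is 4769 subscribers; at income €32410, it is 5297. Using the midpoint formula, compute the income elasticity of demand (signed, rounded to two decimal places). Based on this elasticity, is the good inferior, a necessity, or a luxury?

-0.35; inferior

%ΔQ = (5297 − 4769)/[( 4769 + 5297)/2] = 528/5033 = 0.104907…
%ΔIncome = (32410 − 43910)/[( 43910 + 32410)/2] = -11500/38160 = -0.301362…
E_income = (528/5033) / (-11500/38160) = -0.3481…
E_income < 0 ⇒ inferior good.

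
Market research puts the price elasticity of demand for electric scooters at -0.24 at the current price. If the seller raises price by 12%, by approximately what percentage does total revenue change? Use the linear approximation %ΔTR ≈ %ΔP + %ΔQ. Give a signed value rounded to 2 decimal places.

%ΔQ ≈ Ed × %ΔP = (-0.24) × (+12%) = -2.8800%
%ΔTR ≈ %ΔP + %ΔQ = (+12%) + (-2.8800%) = +9.1200%

+9.12%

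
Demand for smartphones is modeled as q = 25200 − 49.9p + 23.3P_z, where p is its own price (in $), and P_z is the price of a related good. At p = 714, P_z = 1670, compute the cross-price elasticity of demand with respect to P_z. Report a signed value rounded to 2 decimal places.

1.37

At the given values, q = 25200 − 49.9(714) + 23.3(1670) = 28482.4.
∂q/∂P_z = 23.3.
E = (23.3) × (1670/28482.4) = 1.3661…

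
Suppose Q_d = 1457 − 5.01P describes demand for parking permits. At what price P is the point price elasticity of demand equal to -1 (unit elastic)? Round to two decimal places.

145.41

Ed = −5.01P/(1457 − 5.01P). Set this equal to -1:
5.01P = 1·(1457 − 5.01P) ⇒ 5.01P(1 + 1) = 1·1457
P = 1·1457 / (5.01·2) = 145.4091…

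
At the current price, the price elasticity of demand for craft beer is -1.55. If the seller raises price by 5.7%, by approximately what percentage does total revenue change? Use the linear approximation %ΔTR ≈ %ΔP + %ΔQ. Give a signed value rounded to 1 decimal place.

%ΔQ ≈ Ed × %ΔP = (-1.55) × (+5.7%) = -8.8350%
%ΔTR ≈ %ΔP + %ΔQ = (+5.7%) + (-8.8350%) = -3.1350%

-3.1%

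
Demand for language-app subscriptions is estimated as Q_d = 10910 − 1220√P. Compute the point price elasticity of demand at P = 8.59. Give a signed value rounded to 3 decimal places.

dQ_d/dP = −1220/(2√P) = -208.129. At P = 8.59, Q_d = 7334.34.
Ed = (dQ_d/dP)·(P/Q_d) = (-208.129) × (8.59/7334.34) = -0.24376…

-0.244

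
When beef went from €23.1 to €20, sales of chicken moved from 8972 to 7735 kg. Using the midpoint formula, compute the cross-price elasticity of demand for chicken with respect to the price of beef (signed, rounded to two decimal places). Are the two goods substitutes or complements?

%ΔQ_{chicken} = (7735 − 8972)/avg = -1237/8353.5 = -0.148081…
%ΔP_{beef} = (20 − 23.1)/avg = -3.1/21.55 = -0.143851…
E_cross = (-1237/8353.5) / (-3.1/21.55) = 1.0294…
E_cross > 0 ⇒ the goods are substitutes.

1.03; substitutes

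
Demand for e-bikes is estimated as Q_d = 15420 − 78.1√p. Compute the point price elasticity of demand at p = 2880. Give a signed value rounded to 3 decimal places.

-0.187

dQ_d/dp = −78.1/(2√p) = -0.727654. At p = 2880, Q_d = 11228.7.
Ed = (dQ_d/dp)·(p/Q_d) = (-0.727654) × (2880/11228.7) = -0.18663…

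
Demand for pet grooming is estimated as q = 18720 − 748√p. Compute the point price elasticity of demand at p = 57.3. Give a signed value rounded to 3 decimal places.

dq/dp = −748/(2√p) = -49.4077. At p = 57.3, q = 13057.9.
Ed = (dq/dp)·(p/q) = (-49.4077) × (57.3/13057.9) = -0.21680…

-0.217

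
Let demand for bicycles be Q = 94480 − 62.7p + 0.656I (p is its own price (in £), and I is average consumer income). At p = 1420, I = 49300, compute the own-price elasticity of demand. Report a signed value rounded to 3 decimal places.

-2.356

At the given values, Q = 94480 − 62.7(1420) + 0.656(49300) = 37786.8.
∂Q/∂p = −62.7.
E = (-62.7) × (1420/37786.8) = -2.35621…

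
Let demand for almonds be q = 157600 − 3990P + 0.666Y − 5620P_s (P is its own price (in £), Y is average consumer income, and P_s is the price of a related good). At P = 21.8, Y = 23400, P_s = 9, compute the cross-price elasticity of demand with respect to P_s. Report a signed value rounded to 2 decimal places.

-1.42

At the given values, q = 157600 − 3990(21.8) + 0.666(23400) − 5620(9) = 35622.4.
∂q/∂P_s = -5620.
E = (-5620) × (9/35622.4) = -1.4198…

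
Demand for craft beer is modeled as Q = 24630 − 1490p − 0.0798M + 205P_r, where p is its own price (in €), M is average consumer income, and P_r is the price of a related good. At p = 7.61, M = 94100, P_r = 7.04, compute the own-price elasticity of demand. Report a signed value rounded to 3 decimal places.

-1.569

At the given values, Q = 24630 − 1490(7.61) − 0.0798(94100) + 205(7.04) = 7225.12.
∂Q/∂p = −1490.
E = (-1490) × (7.61/7225.12) = -1.56937…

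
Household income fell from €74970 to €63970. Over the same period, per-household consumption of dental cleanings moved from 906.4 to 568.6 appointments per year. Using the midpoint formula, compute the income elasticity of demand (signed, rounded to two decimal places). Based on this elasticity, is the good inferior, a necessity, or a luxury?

2.89; luxury

%ΔQ = (568.6 − 906.4)/[( 906.4 + 568.6)/2] = -337.8/737.5 = -0.458033…
%ΔIncome = (63970 − 74970)/[( 74970 + 63970)/2] = -11000/69470 = -0.158341…
E_income = (-337.8/737.5) / (-11000/69470) = 2.8926…
E_income > 1 ⇒ normal good, luxury.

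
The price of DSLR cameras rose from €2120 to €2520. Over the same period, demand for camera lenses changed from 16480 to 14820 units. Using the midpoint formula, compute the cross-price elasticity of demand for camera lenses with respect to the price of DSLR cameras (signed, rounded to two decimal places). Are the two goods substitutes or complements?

-0.62; complements

%ΔQ_{camera lenses} = (14820 − 16480)/avg = -1660/15650 = -0.106070…
%ΔP_{DSLR cameras} = (2520 − 2120)/avg = 400/2320 = 0.172413…
E_cross = (-1660/15650) / (400/2320) = -0.6152…
E_cross < 0 ⇒ the goods are complements.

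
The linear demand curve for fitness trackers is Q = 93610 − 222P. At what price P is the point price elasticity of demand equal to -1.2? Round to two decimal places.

Ed = −222P/(93610 − 222P). Set this equal to -1.2:
222P = 1.2·(93610 − 222P) ⇒ 222P(1 + 1.2) = 1.2·93610
P = 1.2·93610 / (222·2.2) = 230

230.00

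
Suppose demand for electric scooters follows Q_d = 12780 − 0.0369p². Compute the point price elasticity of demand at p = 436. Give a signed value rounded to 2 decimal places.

-2.43

dQ_d/dp = −2·0.0369·p = -32.1768. At p = 436, Q_d = 5765.4576.
Ed = (dQ_d/dp)·(p/Q_d) = (-32.1768) × (436/5765.4576) = -2.4332…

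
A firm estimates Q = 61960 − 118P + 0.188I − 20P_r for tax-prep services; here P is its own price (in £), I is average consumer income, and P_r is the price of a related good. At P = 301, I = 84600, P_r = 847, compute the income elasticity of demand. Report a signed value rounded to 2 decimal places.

At the given values, Q = 61960 − 118(301) + 0.188(84600) − 20(847) = 25406.8.
∂Q/∂I = 0.188.
E = (0.188) × (84600/25406.8) = 0.6260…

0.63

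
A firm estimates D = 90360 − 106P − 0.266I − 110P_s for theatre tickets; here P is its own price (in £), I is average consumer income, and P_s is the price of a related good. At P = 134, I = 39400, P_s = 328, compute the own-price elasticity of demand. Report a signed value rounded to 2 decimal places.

-0.48

At the given values, D = 90360 − 106(134) − 0.266(39400) − 110(328) = 29595.6.
∂D/∂P = −106.
E = (-106) × (134/29595.6) = -0.4799…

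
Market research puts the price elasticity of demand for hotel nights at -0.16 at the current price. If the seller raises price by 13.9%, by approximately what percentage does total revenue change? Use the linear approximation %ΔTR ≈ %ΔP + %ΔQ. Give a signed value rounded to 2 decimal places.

%ΔQ ≈ Ed × %ΔP = (-0.16) × (+13.9%) = -2.2240%
%ΔTR ≈ %ΔP + %ΔQ = (+13.9%) + (-2.2240%) = +11.6760%

+11.68%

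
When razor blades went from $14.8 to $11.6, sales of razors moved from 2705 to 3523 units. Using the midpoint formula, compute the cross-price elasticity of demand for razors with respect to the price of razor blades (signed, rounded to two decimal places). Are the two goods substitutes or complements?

%ΔQ_{razors} = (3523 − 2705)/avg = 818/3114 = 0.262684…
%ΔP_{razor blades} = (11.6 − 14.8)/avg = -3.2/13.2 = -0.242424…
E_cross = (818/3114) / (-3.2/13.2) = -1.0835…
E_cross < 0 ⇒ the goods are complements.

-1.08; complements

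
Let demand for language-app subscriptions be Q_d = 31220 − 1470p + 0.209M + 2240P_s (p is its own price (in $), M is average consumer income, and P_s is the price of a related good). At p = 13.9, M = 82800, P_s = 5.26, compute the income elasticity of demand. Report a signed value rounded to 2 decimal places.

At the given values, Q_d = 31220 − 1470(13.9) + 0.209(82800) + 2240(5.26) = 39874.6.
∂Q_d/∂M = 0.209.
E = (0.209) × (82800/39874.6) = 0.4339…

0.43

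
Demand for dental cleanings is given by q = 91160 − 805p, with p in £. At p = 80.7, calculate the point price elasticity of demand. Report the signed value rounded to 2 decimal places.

dq/dp = −805. At p = 80.7, q = 91160 − 805(80.7) = 26196.5.
Ed = (dq/dp)·(p/q) = −805 × (80.7/26196.5) = -2.4798…

-2.48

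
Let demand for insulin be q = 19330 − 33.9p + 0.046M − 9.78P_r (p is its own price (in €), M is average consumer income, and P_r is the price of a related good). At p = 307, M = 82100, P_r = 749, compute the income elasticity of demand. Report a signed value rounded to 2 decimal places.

0.70

At the given values, q = 19330 − 33.9(307) + 0.046(82100) − 9.78(749) = 5374.08.
∂q/∂M = 0.046.
E = (0.046) × (82100/5374.08) = 0.7027…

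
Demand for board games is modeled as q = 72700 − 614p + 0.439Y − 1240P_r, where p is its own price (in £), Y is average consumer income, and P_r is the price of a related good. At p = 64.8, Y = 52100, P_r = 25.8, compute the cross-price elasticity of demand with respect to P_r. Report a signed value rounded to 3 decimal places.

-1.345

At the given values, q = 72700 − 614(64.8) + 0.439(52100) − 1240(25.8) = 23792.7.
∂q/∂P_r = -1240.
E = (-1240) × (25.8/23792.7) = -1.34461…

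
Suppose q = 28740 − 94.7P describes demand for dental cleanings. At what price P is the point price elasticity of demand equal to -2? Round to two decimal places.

202.32

Ed = −94.7P/(28740 − 94.7P). Set this equal to -2:
94.7P = 2·(28740 − 94.7P) ⇒ 94.7P(1 + 2) = 2·28740
P = 2·28740 / (94.7·3) = 202.3231…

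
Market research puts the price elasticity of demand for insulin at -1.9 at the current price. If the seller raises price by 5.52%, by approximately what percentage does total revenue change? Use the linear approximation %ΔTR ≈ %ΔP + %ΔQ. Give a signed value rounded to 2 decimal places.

-4.97%

%ΔQ ≈ Ed × %ΔP = (-1.9) × (+5.52%) = -10.4880%
%ΔTR ≈ %ΔP + %ΔQ = (+5.52%) + (-10.4880%) = -4.9680%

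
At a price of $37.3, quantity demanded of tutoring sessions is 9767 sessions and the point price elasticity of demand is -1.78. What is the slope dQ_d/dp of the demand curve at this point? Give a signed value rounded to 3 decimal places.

-466.093

Ed = (dQ_d/dp)·(p/Q_d) ⇒ dQ_d/dp = Ed·Q_d/p = (-1.78)·9767/37.3 = -466.09276…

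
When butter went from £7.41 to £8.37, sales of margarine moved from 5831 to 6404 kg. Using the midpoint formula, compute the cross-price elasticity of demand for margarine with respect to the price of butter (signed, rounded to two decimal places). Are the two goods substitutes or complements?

%ΔQ_{margarine} = (6404 − 5831)/avg = 573/6117.5 = 0.093665…
%ΔP_{butter} = (8.37 − 7.41)/avg = 0.96/7.89 = 0.121673…
E_cross = (573/6117.5) / (0.96/7.89) = 0.7698…
E_cross > 0 ⇒ the goods are substitutes.

0.77; substitutes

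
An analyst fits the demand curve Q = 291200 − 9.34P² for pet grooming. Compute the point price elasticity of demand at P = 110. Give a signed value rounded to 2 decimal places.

dQ/dP = −2·9.34·P = -2054.8. At P = 110, Q = 178186.
Ed = (dQ/dP)·(P/Q) = (-2054.8) × (110/178186) = -1.2684…

-1.27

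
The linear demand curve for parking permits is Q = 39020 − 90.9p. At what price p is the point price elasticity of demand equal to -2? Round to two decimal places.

Ed = −90.9p/(39020 − 90.9p). Set this equal to -2:
90.9p = 2·(39020 − 90.9p) ⇒ 90.9p(1 + 2) = 2·39020
p = 2·39020 / (90.9·3) = 286.1752…

286.18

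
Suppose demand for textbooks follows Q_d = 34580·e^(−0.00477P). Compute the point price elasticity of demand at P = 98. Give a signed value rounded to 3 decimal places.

-0.467

dQ_d/dP = −0.00477·Q_d = -103.354. At P = 98, Q_d = 21667.5.
Ed = (dQ_d/dP)·(P/Q_d) = (-103.354) × (98/21667.5) = -0.46746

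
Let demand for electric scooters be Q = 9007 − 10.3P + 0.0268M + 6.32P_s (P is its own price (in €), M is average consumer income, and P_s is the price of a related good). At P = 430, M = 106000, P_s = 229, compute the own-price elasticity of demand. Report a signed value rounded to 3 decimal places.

-0.500

At the given values, Q = 9007 − 10.3(430) + 0.0268(106000) + 6.32(229) = 8866.08.
∂Q/∂P = −10.3.
E = (-10.3) × (430/8866.08) = -0.49954…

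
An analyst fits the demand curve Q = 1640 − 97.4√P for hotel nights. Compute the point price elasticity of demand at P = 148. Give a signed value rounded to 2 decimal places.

dQ/dP = −97.4/(2√P) = -4.00312. At P = 148, Q = 455.078.
Ed = (dQ/dP)·(P/Q) = (-4.00312) × (148/455.078) = -1.3018…

-1.30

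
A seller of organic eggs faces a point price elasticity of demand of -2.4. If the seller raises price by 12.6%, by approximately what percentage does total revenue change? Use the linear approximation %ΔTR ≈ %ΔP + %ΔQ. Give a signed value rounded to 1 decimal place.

-17.6%

%ΔQ ≈ Ed × %ΔP = (-2.4) × (+12.6%) = -30.2400%
%ΔTR ≈ %ΔP + %ΔQ = (+12.6%) + (-30.2400%) = -17.6400%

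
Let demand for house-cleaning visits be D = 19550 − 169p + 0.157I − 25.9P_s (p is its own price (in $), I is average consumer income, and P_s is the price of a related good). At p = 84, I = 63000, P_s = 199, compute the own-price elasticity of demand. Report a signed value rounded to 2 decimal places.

-1.41

At the given values, D = 19550 − 169(84) + 0.157(63000) − 25.9(199) = 10090.9.
∂D/∂p = −169.
E = (-169) × (84/10090.9) = -1.4068…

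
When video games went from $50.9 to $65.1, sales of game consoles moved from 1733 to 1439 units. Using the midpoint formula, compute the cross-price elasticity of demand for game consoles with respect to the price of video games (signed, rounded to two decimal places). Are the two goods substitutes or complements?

-0.76; complements

%ΔQ_{game consoles} = (1439 − 1733)/avg = -294/1586 = -0.185372…
%ΔP_{video games} = (65.1 − 50.9)/avg = 14.2/58 = 0.244827…
E_cross = (-294/1586) / (14.2/58) = -0.7571…
E_cross < 0 ⇒ the goods are complements.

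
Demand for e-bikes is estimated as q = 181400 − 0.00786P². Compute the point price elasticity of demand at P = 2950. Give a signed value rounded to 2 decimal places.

dq/dP = −2·0.00786·P = -46.374. At P = 2950, q = 112998.35.
Ed = (dq/dP)·(P/q) = (-46.374) × (2950/112998.35) = -1.2106…

-1.21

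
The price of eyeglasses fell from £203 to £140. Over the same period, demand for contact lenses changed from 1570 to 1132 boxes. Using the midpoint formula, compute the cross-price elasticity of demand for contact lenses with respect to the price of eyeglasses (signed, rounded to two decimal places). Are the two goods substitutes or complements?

%ΔQ_{contact lenses} = (1132 − 1570)/avg = -438/1351 = -0.324204…
%ΔP_{eyeglasses} = (140 − 203)/avg = -63/171.5 = -0.367346…
E_cross = (-438/1351) / (-63/171.5) = 0.8825…
E_cross > 0 ⇒ the goods are substitutes.

0.88; substitutes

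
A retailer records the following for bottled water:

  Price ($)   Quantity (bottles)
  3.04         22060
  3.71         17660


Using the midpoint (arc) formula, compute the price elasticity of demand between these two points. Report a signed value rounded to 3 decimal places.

-1.116

%ΔQ = (17660 − 22060) / [(22060 + 17660)/2] = -4400/19860 = -0.221550…
%ΔP = (3.71 − 3.04) / [(3.04 + 3.71)/2] = 0.67/3.375 = 0.198518…
Arc Ed = %ΔQ / %ΔP = (-4400/19860) / (0.67/3.375) = -1.11602…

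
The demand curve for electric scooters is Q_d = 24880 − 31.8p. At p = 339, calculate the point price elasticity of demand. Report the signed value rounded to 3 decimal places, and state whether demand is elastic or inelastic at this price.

dQ_d/dp = −31.8. At p = 339, Q_d = 24880 − 31.8(339) = 14099.8.
Ed = (dQ_d/dp)·(p/Q_d) = −31.8 × (339/14099.8) = -0.76456…
|Ed| = 0.765 < 1, so demand is inelastic.

-0.765; inelastic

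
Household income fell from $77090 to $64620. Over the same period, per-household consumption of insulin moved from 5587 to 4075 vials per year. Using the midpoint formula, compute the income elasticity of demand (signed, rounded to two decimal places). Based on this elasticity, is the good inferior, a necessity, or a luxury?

1.78; luxury

%ΔQ = (4075 − 5587)/[( 5587 + 4075)/2] = -1512/4831 = -0.312978…
%ΔIncome = (64620 − 77090)/[( 77090 + 64620)/2] = -12470/70855 = -0.175993…
E_income = (-1512/4831) / (-12470/70855) = 1.7783…
E_income > 1 ⇒ normal good, luxury.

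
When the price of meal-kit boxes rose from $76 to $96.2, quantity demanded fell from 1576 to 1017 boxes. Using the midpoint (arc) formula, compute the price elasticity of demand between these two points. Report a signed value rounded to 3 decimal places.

%ΔQ = (1017 − 1576) / [(1576 + 1017)/2] = -559/1296.5 = -0.431160…
%ΔP = (96.2 − 76) / [(76 + 96.2)/2] = 20.2/86.1 = 0.234610…
Arc Ed = %ΔQ / %ΔP = (-559/1296.5) / (20.2/86.1) = -1.83776…

-1.838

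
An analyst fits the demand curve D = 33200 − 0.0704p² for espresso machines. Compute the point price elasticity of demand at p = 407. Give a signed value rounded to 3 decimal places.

dD/dp = −2·0.0704·p = -57.3056. At p = 407, D = 21538.3104.
Ed = (dD/dp)·(p/D) = (-57.3056) × (407/21538.3104) = -1.08287…

-1.083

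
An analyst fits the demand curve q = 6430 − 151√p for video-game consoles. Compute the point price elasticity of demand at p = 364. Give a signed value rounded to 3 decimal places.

-0.406

dq/dp = −151/(2√p) = -3.95728. At p = 364, q = 3549.1.
Ed = (dq/dp)·(p/q) = (-3.95728) × (364/3549.1) = -0.40586…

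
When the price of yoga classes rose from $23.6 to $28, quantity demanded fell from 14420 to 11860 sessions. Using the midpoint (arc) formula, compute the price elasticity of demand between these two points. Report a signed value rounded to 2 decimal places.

-1.14

%ΔQ = (11860 − 14420) / [(14420 + 11860)/2] = -2560/13140 = -0.194824…
%ΔP = (28 − 23.6) / [(23.6 + 28)/2] = 4.4/25.8 = 0.170542…
Arc Ed = %ΔQ / %ΔP = (-2560/13140) / (4.4/25.8) = -1.1423…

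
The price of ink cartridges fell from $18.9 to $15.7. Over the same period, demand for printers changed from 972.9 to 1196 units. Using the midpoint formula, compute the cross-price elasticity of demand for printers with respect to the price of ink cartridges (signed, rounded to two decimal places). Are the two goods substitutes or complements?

-1.11; complements

%ΔQ_{printers} = (1196 − 972.9)/avg = 223.1/1084.45 = 0.205726…
%ΔP_{ink cartridges} = (15.7 − 18.9)/avg = -3.2/17.3 = -0.184971…
E_cross = (223.1/1084.45) / (-3.2/17.3) = -1.1122…
E_cross < 0 ⇒ the goods are complements.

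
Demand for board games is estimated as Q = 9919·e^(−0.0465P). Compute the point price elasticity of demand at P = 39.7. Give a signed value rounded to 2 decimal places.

dQ/dP = −0.0465·Q = -72.8101. At P = 39.7, Q = 1565.81.
Ed = (dQ/dP)·(P/Q) = (-72.8101) × (39.7/1565.81) = -1.8460…

-1.85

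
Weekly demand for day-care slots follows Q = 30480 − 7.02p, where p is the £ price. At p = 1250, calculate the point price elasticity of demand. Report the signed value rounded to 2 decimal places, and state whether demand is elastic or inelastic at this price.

-0.40; inelastic

dQ/dp = −7.02. At p = 1250, Q = 30480 − 7.02(1250) = 21705.
Ed = (dQ/dp)·(p/Q) = −7.02 × (1250/21705) = -0.4042…
|Ed| = 0.40 < 1, so demand is inelastic.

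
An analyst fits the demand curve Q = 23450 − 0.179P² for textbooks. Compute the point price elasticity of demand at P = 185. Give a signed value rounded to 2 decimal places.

dQ/dP = −2·0.179·P = -66.23. At P = 185, Q = 17323.725.
Ed = (dQ/dP)·(P/Q) = (-66.23) × (185/17323.725) = -0.7072…

-0.71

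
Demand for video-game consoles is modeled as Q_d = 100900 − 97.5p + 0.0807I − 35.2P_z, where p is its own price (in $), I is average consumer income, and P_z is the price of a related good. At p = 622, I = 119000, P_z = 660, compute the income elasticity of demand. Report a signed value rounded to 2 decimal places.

0.36

At the given values, Q_d = 100900 − 97.5(622) + 0.0807(119000) − 35.2(660) = 26626.3.
∂Q_d/∂I = 0.0807.
E = (0.0807) × (119000/26626.3) = 0.3606…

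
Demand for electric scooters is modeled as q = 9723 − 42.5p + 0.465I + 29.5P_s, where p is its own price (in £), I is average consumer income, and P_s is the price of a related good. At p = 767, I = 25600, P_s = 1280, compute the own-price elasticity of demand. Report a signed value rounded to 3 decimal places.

At the given values, q = 9723 − 42.5(767) + 0.465(25600) + 29.5(1280) = 26789.5.
∂q/∂p = −42.5.
E = (-42.5) × (767/26789.5) = -1.21680…

-1.217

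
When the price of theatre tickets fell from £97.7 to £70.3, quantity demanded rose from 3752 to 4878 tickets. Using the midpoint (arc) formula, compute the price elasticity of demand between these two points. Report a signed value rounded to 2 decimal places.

-0.80

%ΔQ = (4878 − 3752) / [(3752 + 4878)/2] = 1126/4315 = 0.260950…
%ΔP = (70.3 − 97.7) / [(97.7 + 70.3)/2] = -27.4/84 = -0.326190…
Arc Ed = %ΔQ / %ΔP = (1126/4315) / (-27.4/84) = -0.7999…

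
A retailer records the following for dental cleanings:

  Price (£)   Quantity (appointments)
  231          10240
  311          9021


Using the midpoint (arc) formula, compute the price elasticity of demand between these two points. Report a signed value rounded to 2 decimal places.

-0.43

%ΔQ = (9021 − 10240) / [(10240 + 9021)/2] = -1219/9630.5 = -0.126577…
%ΔP = (311 − 231) / [(231 + 311)/2] = 80/271 = 0.295202…
Arc Ed = %ΔQ / %ΔP = (-1219/9630.5) / (80/271) = -0.4287…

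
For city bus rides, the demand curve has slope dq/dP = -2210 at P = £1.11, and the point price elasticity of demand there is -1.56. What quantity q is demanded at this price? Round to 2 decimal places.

Ed = (dq/dP)·(P/q) ⇒ q = (dq/dP)·P/Ed = (-2210)·1.11/(-1.56) = 1572.5

1572.50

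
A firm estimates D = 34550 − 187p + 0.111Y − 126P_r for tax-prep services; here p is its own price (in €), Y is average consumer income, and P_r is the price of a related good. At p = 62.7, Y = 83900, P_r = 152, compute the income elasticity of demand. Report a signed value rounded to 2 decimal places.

0.72

At the given values, D = 34550 − 187(62.7) + 0.111(83900) − 126(152) = 12986.
∂D/∂Y = 0.111.
E = (0.111) × (83900/12986) = 0.7171…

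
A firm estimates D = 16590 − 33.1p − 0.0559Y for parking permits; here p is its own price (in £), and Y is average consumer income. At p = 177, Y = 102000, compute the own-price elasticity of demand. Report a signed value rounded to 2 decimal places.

-1.16

At the given values, D = 16590 − 33.1(177) − 0.0559(102000) = 5029.5.
∂D/∂p = −33.1.
E = (-33.1) × (177/5029.5) = -1.1648…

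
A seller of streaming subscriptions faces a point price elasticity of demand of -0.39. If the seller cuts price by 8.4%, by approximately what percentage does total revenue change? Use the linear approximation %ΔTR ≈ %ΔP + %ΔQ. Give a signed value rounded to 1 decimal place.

%ΔQ ≈ Ed × %ΔP = (-0.39) × (-8.4%) = +3.2760%
%ΔTR ≈ %ΔP + %ΔQ = (-8.4%) + (+3.2760%) = -5.1240%

-5.1%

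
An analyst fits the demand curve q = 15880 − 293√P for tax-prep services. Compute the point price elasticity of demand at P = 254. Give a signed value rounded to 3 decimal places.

dq/dP = −293/(2√P) = -9.19223. At P = 254, q = 11210.3.
Ed = (dq/dP)·(P/q) = (-9.19223) × (254/11210.3) = -0.20827…

-0.208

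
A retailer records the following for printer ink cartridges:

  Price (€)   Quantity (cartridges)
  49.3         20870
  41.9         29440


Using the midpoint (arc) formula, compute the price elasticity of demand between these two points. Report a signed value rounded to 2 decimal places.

%ΔQ = (29440 − 20870) / [(20870 + 29440)/2] = 8570/25155 = 0.340687…
%ΔP = (41.9 − 49.3) / [(49.3 + 41.9)/2] = -7.4/45.6 = -0.162280…
Arc Ed = %ΔQ / %ΔP = (8570/25155) / (-7.4/45.6) = -2.0993…

-2.10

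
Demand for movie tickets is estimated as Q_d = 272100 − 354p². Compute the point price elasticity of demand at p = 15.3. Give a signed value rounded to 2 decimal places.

-0.88

dQ_d/dp = −2·354·p = -10832.4. At p = 15.3, Q_d = 189232.14.
Ed = (dQ_d/dp)·(p/Q_d) = (-10832.4) × (15.3/189232.14) = -0.8758…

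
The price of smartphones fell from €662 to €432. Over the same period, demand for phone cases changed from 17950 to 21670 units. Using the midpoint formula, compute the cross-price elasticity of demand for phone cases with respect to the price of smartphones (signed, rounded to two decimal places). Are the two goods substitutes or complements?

%ΔQ_{phone cases} = (21670 − 17950)/avg = 3720/19810 = 0.187783…
%ΔP_{smartphones} = (432 − 662)/avg = -230/547 = -0.420475…
E_cross = (3720/19810) / (-230/547) = -0.4465…
E_cross < 0 ⇒ the goods are complements.

-0.45; complements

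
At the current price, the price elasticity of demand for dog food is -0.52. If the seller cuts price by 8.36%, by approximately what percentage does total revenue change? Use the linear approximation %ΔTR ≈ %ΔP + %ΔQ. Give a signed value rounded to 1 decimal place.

%ΔQ ≈ Ed × %ΔP = (-0.52) × (-8.36%) = +4.3472%
%ΔTR ≈ %ΔP + %ΔQ = (-8.36%) + (+4.3472%) = -4.0128%

-4.0%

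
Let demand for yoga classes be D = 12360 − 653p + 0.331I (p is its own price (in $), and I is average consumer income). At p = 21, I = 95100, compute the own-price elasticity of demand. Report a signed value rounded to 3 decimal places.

-0.455

At the given values, D = 12360 − 653(21) + 0.331(95100) = 30125.1.
∂D/∂p = −653.
E = (-653) × (21/30125.1) = -0.45520…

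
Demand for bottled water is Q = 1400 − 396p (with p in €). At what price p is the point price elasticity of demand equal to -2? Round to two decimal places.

2.36

Ed = −396p/(1400 − 396p). Set this equal to -2:
396p = 2·(1400 − 396p) ⇒ 396p(1 + 2) = 2·1400
p = 2·1400 / (396·3) = 2.3569…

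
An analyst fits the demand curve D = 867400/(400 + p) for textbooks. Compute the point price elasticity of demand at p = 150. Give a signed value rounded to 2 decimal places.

-0.27

dD/dp = −867400/(400 + p)² = -2.86744. At p = 150, D = 1577.09.
Ed = (dD/dp)·(p/D) = (-2.86744) × (150/1577.09) = -0.2727…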